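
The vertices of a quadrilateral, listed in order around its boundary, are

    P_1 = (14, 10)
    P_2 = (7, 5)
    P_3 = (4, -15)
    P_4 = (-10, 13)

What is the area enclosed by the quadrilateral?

Apply the surveyor's formula: 2A = Σ (x_i·y_{i+1} − x_{i+1}·y_i), indices taken mod 4.
P_1→P_2: (14)(5) − (7)(10) = 0
P_2→P_3: (7)(-15) − (4)(5) = -125
P_3→P_4: (4)(13) − (-10)(-15) = -98
P_4→P_1: (-10)(10) − (14)(13) = -282
Σ = -505
Area = |Σ|/2 = 252.5.

252.5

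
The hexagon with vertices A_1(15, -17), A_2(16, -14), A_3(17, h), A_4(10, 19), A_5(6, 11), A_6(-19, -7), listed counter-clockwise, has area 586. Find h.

The doubled signed area Σ (x_i y_{i+1} − x_{i+1} y_i) is linear in h.
With h=0 it equals 1214; the coefficient of h is 6 (from the two edges through A_3).
So 6·h + 1214 = 2·586 = 1172 ⇒ h = -7.

-7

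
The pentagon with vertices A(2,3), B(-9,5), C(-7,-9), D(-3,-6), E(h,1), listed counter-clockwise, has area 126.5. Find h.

10

Write out the shoelace sum; only the two edges meeting at E involve h:
2·Area = [((-3)·1 − h·(-6)) + (h·3 − 2·1)] + 168
       = 9·h + 163 = 253
⇒ h = 10.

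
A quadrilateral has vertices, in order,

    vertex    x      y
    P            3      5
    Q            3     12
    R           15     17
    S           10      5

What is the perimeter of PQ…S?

40

|PQ| = √((0)² + (7)²) = √49 = 7
|QR| = √((12)² + (5)²) = √169 = 13
|RS| = √((-5)² + (-12)²) = √169 = 13
|SP| = √((-7)² + (0)²) = √49 = 7
Perimeter = 7 + 13 + 13 + 7 = 40.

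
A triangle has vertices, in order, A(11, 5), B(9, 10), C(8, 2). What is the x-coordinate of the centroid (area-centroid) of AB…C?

28/3

Apply Gauss's area formula. First the cross-terms c_i = x_i·y_{i+1} − x_{i+1}·y_i:
  65, -62, 18  ⇒  2A = 21, A = 10.5.
Then Σ (x_i + x_{i+1})·c_i = 588, so x̄ = 588 / (6·10.5) = 28/3.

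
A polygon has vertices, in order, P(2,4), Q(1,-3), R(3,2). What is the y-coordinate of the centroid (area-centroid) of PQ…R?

Apply the shoelace formula. First the cross-terms c_i = x_i·y_{i+1} − x_{i+1}·y_i:
  -10, 11, 8  ⇒  2A = 9, A = 4.5.
Then Σ (y_i + y_{i+1})·c_i = 27, so ȳ = 27 / (6·4.5) = 1.

1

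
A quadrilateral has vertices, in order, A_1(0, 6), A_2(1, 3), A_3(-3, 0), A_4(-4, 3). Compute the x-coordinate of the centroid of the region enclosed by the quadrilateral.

-1.5

Apply Gauss's area formula. First the cross-terms c_i = x_i·y_{i+1} − x_{i+1}·y_i:
  -6, 9, -9, -24  ⇒  2A = -30, A = -15.
Then Σ (x_i + x_{i+1})·c_i = 135, so x̄ = 135 / (6·(-15)) = -1.5.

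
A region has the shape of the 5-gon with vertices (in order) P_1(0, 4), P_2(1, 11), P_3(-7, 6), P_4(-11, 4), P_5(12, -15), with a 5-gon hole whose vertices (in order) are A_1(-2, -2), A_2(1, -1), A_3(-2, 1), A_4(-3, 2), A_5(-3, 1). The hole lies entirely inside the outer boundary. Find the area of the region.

134.5

Outer boundary:
Apply the shoelace formula: 2A = Σ (x_i·y_{i+1} − x_{i+1}·y_i), indices taken mod 5.
Σ = (-4) + (83) + (38) + (117) + (48) = 282
Area = |Σ|/2 = 141.
Hole:
Apply the shoelace formula: 2A = Σ (x_i·y_{i+1} − x_{i+1}·y_i), indices taken mod 5.
Σ = (4) + (-1) + (-1) + (3) + (8) = 13
Area = |Σ|/2 = 6.5.
Net area = 141 − 6.5 = 134.5.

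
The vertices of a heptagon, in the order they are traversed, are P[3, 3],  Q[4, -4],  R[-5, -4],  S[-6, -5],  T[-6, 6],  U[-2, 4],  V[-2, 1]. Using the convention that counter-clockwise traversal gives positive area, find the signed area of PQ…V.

Σ = (-24) + (-36) + (1) + (-66) + (-12) + (6) + (-9) = -140
Signed area = Σ/2 = -70 (negative ⇒ clockwise traversal).

-70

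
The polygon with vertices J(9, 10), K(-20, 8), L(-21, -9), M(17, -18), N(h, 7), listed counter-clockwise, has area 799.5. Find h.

14

Write out the shoelace sum; only the two edges meeting at N involve h:
2·Area = [(17·7 − h·(-18)) + (h·10 − 9·7)] + 1151
       = 28·h + 1207 = 1599
⇒ h = 14.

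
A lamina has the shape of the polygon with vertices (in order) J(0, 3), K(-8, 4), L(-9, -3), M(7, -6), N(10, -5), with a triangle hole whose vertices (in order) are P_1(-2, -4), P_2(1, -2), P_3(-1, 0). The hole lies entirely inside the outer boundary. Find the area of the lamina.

Outer boundary:
Σ = (24) + (60) + (75) + (25) + (30) = 214
Area = |Σ|/2 = 107.
Hole:
Apply Gauss's area formula: 2A = Σ (x_i·y_{i+1} − x_{i+1}·y_i), indices taken mod 3.
P_1→P_2: (-2)(-2) − (1)(-4) = 8
P_2→P_3: (1)(0) − (-1)(-2) = -2
P_3→P_1: (-1)(-4) − (-2)(0) = 4
Σ = 10
Area = |Σ|/2 = 5.
Net area = 107 − 5 = 102.

102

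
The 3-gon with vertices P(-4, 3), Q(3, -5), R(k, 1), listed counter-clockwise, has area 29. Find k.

Write out the shoelace sum; only the two edges meeting at R involve k:
2·Area = [(3·1 − k·(-5)) + (k·3 − (-4)·1)] + 11
       = 8·k + 18 = 58
⇒ k = 5.

5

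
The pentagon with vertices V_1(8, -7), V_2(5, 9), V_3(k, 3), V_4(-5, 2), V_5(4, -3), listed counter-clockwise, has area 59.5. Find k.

The doubled signed area Σ (x_i y_{i+1} − x_{i+1} y_i) is linear in k.
With k=0 it equals 140; the coefficient of k is -7 (from the two edges through V_3).
So -7·k + 140 = 2·59.5 = 119 ⇒ k = 3.

3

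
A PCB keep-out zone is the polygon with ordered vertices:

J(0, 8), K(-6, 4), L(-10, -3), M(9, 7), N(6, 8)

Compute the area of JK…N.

70.5

Σ = (48) + (58) + (-43) + (30) + (48) = 141
Area = |Σ|/2 = 70.5.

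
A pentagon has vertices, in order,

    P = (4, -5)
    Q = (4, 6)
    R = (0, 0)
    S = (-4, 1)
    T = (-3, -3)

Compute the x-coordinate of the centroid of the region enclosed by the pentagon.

137/129

Apply the shoelace (surveyor's) formula. First the cross-terms c_i = x_i·y_{i+1} − x_{i+1}·y_i:
  44, 0, 0, 15, 27  ⇒  2A = 86, A = 43.
Then Σ (x_i + x_{i+1})·c_i = 274, so x̄ = 274 / (6·43) = 137/129.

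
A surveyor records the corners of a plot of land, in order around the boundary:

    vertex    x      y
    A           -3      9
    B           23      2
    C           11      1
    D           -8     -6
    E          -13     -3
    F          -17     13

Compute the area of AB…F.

329

Apply Gauss's area formula: 2A = Σ (x_i·y_{i+1} − x_{i+1}·y_i), indices taken mod 6.
Σ = (-213) + (1) + (-58) + (-54) + (-220) + (-114) = -658
Area = |Σ|/2 = 329.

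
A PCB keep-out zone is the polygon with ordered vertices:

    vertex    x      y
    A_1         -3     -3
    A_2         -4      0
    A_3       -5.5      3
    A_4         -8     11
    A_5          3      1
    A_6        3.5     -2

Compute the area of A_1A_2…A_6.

63.75

Apply the shoelace formula: 2A = Σ (x_i·y_{i+1} − x_{i+1}·y_i), indices taken mod 6.
Σ = (-12) + (-12) + (-36.5) + (-41) + (-9.5) + (-16.5) = -127.5
Area = |Σ|/2 = 63.75.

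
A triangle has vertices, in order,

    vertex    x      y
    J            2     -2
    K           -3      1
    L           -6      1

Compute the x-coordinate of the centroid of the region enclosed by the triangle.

Apply the shoelace (surveyor's) formula. First the cross-terms c_i = x_i·y_{i+1} − x_{i+1}·y_i:
  -4, 3, 10  ⇒  2A = 9, A = 4.5.
Then Σ (x_i + x_{i+1})·c_i = -63, so x̄ = -63 / (6·4.5) = -7/3.

-7/3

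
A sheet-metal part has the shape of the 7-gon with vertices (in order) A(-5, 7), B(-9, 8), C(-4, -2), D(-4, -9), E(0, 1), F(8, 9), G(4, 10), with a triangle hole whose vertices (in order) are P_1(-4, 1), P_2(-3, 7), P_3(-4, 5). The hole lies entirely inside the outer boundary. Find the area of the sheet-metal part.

103.5

Outer boundary:
Apply the shoelace formula: 2A = Σ (x_i·y_{i+1} − x_{i+1}·y_i), indices taken mod 7.
A→B: (-5)(8) − (-9)(7) = 23
B→C: (-9)(-2) − (-4)(8) = 50
C→D: (-4)(-9) − (-4)(-2) = 28
D→E: (-4)(1) − (0)(-9) = -4
E→F: (0)(9) − (8)(1) = -8
F→G: (8)(10) − (4)(9) = 44
G→A: (4)(7) − (-5)(10) = 78
Σ = 211
Area = |Σ|/2 = 105.5.
Hole:
Apply Gauss's area formula: 2A = Σ (x_i·y_{i+1} − x_{i+1}·y_i), indices taken mod 3.
Cross-terms: -25, 13, 16  ⇒  Σ = 4
Area = |Σ|/2 = 2.
Net area = 105.5 − 2 = 103.5.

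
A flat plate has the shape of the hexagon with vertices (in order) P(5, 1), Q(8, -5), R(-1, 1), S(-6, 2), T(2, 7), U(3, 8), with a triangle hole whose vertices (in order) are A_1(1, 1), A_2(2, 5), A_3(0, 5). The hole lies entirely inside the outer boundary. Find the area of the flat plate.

53

Outer boundary:
Cross-terms: -33, 3, 4, -46, -5, -37  ⇒  Σ = -114
Area = |Σ|/2 = 57.
Hole:
Apply the surveyor's formula: 2A = Σ (x_i·y_{i+1} − x_{i+1}·y_i), indices taken mod 3.
Σ = (3) + (10) + (-5) = 8
Area = |Σ|/2 = 4.
Net area = 57 − 4 = 53.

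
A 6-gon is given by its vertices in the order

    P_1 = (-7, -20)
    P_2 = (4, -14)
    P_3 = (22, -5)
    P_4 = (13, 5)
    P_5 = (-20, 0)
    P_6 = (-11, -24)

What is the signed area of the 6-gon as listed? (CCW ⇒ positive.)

Apply the surveyor's formula: 2A = Σ (x_i·y_{i+1} − x_{i+1}·y_i), indices taken mod 6.
Σ = (178) + (288) + (175) + (100) + (480) + (52) = 1273
Signed area = Σ/2 = 636.5 (positive ⇒ counter-clockwise traversal).

636.5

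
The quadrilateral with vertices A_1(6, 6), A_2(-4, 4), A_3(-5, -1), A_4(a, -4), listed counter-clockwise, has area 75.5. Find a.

5

The doubled signed area Σ (x_i y_{i+1} − x_{i+1} y_i) is linear in a.
With a=0 it equals 116; the coefficient of a is 7 (from the two edges through A_4).
So 7·a + 116 = 2·75.5 = 151 ⇒ a = 5.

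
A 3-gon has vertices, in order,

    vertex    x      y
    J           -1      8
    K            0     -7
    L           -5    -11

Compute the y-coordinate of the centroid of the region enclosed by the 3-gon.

Apply the shoelace (surveyor's) formula. First the cross-terms c_i = x_i·y_{i+1} − x_{i+1}·y_i:
  7, -35, -51  ⇒  2A = -79, A = -39.5.
Then Σ (y_i + y_{i+1})·c_i = 790, so ȳ = 790 / (6·(-39.5)) = -10/3.

-10/3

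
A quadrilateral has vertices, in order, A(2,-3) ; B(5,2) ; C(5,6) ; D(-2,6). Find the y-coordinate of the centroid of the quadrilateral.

Apply the shoelace (surveyor's) formula. First the cross-terms c_i = x_i·y_{i+1} − x_{i+1}·y_i:
  19, 20, 42, -6  ⇒  2A = 75, A = 37.5.
Then Σ (y_i + y_{i+1})·c_i = 627, so ȳ = 627 / (6·37.5) = 209/75.

209/75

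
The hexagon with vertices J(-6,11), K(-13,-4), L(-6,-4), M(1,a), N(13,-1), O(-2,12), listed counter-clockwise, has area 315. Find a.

Write out the shoelace sum; only the two edges meeting at M involve a:
2·Area = [((-6)·a − 1·(-4)) + (1·(-1) − 13·a)] + 399
       = -19·a + 402 = 630
⇒ a = -12.

-12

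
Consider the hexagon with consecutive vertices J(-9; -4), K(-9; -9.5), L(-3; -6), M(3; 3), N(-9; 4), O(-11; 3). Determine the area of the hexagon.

Σ = (49.5) + (25.5) + (9) + (39) + (17) + (71) = 211
Area = |Σ|/2 = 105.5.

105.5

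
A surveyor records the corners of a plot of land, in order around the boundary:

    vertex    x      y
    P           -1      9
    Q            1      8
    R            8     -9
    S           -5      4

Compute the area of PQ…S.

72

P→Q: (-1)(8) − (1)(9) = -17
Q→R: (1)(-9) − (8)(8) = -73
R→S: (8)(4) − (-5)(-9) = -13
S→P: (-5)(9) − (-1)(4) = -41
Σ = -144
Area = |Σ|/2 = 72.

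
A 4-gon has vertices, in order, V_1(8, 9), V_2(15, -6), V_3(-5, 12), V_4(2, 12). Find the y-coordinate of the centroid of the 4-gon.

Apply the shoelace (surveyor's) formula. First the cross-terms c_i = x_i·y_{i+1} − x_{i+1}·y_i:
  -183, 150, -84, -78  ⇒  2A = -195, A = -97.5.
Then Σ (y_i + y_{i+1})·c_i = -3303, so ȳ = -3303 / (6·(-97.5)) = 367/65.

367/65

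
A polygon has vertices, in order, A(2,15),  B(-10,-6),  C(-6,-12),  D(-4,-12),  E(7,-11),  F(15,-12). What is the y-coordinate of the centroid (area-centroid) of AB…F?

Apply Gauss's area formula. First the cross-terms c_i = x_i·y_{i+1} − x_{i+1}·y_i:
  138, 84, 24, 128, 81, 249  ⇒  2A = 704, A = 352.
Then Σ (y_i + y_{i+1})·c_i = -4906, so ȳ = -4906 / (6·352) = -223/96.

-223/96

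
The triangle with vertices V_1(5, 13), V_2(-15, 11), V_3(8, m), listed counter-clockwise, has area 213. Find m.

Write out the shoelace sum; only the two edges meeting at V_3 involve m:
2·Area = [((-15)·m − 8·11) + (8·13 − 5·m)] + 250
       = -20·m + 266 = 426
⇒ m = -8.

-8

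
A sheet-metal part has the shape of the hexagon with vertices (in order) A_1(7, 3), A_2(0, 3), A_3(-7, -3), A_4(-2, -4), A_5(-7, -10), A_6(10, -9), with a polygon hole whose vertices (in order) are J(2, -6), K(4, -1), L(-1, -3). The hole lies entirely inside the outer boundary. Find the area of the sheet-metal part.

145.5

Outer boundary:
Σ = (21) + (21) + (22) + (-8) + (163) + (93) = 312
Area = |Σ|/2 = 156.
Hole:
Apply Gauss's area formula: 2A = Σ (x_i·y_{i+1} − x_{i+1}·y_i), indices taken mod 3.
J→K: (2)(-1) − (4)(-6) = 22
K→L: (4)(-3) − (-1)(-1) = -13
L→J: (-1)(-6) − (2)(-3) = 12
Σ = 21
Area = |Σ|/2 = 10.5.
Net area = 156 − 10.5 = 145.5.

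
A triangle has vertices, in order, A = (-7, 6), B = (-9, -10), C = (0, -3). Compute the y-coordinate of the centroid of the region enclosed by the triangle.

Apply the surveyor's formula. First the cross-terms c_i = x_i·y_{i+1} − x_{i+1}·y_i:
  124, 27, -21  ⇒  2A = 130, A = 65.
Then Σ (y_i + y_{i+1})·c_i = -910, so ȳ = -910 / (6·65) = -7/3.

-7/3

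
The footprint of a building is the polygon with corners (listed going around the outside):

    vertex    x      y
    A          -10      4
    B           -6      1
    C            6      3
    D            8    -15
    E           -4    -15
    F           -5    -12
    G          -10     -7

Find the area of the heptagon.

263

Apply Gauss's area formula: 2A = Σ (x_i·y_{i+1} − x_{i+1}·y_i), indices taken mod 7.
A→B: (-10)(1) − (-6)(4) = 14
B→C: (-6)(3) − (6)(1) = -24
C→D: (6)(-15) − (8)(3) = -114
D→E: (8)(-15) − (-4)(-15) = -180
E→F: (-4)(-12) − (-5)(-15) = -27
F→G: (-5)(-7) − (-10)(-12) = -85
G→A: (-10)(4) − (-10)(-7) = -110
Σ = -526
Area = |Σ|/2 = 263.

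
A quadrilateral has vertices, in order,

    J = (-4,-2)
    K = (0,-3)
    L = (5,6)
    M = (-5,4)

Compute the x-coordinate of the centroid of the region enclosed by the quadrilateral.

-69/103

Apply Gauss's area formula. First the cross-terms c_i = x_i·y_{i+1} − x_{i+1}·y_i:
  12, 15, 50, 26  ⇒  2A = 103, A = 51.5.
Then Σ (x_i + x_{i+1})·c_i = -207, so x̄ = -207 / (6·51.5) = -69/103.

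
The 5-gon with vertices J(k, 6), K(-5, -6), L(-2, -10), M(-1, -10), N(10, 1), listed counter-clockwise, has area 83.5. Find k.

Write out the shoelace sum; only the two edges meeting at J involve k:
2·Area = [(10·6 − k·1) + (k·(-6) − (-5)·6)] + 147
       = -7·k + 237 = 167
⇒ k = 10.

10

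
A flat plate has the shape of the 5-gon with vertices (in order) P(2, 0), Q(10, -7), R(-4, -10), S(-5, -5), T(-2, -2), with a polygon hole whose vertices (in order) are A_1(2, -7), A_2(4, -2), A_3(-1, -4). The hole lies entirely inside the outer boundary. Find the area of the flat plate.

73.5

Outer boundary:
Apply Gauss's area formula: 2A = Σ (x_i·y_{i+1} − x_{i+1}·y_i), indices taken mod 5.
Cross-terms: -14, -128, -30, 0, 4  ⇒  Σ = -168
Area = |Σ|/2 = 84.
Hole:
Apply the surveyor's formula: 2A = Σ (x_i·y_{i+1} − x_{i+1}·y_i), indices taken mod 3.
Cross-terms: 24, -18, 15  ⇒  Σ = 21
Area = |Σ|/2 = 10.5.
Net area = 84 − 10.5 = 73.5.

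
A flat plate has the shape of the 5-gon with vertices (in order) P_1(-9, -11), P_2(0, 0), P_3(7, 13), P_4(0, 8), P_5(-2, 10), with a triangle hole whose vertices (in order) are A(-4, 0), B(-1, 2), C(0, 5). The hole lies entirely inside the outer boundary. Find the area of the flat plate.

88.5

Outer boundary:
Apply Gauss's area formula: 2A = Σ (x_i·y_{i+1} − x_{i+1}·y_i), indices taken mod 5.
Σ = (0) + (0) + (56) + (16) + (112) = 184
Area = |Σ|/2 = 92.
Hole:
Apply the shoelace formula: 2A = Σ (x_i·y_{i+1} − x_{i+1}·y_i), indices taken mod 3.
A→B: (-4)(2) − (-1)(0) = -8
B→C: (-1)(5) − (0)(2) = -5
C→A: (0)(0) − (-4)(5) = 20
Σ = 7
Area = |Σ|/2 = 3.5.
Net area = 92 − 3.5 = 88.5.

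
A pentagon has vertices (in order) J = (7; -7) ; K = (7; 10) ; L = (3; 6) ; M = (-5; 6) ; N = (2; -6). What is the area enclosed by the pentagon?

Apply the surveyor's formula: 2A = Σ (x_i·y_{i+1} − x_{i+1}·y_i), indices taken mod 5.
Σ = (119) + (12) + (48) + (18) + (28) = 225
Area = |Σ|/2 = 112.5.

112.5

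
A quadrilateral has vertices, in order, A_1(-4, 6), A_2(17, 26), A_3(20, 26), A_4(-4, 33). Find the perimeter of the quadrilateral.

84

|A_1A_2| = √((21)² + (20)²) = √841 = 29
|A_2A_3| = √((3)² + (0)²) = √9 = 3
|A_3A_4| = √((-24)² + (7)²) = √625 = 25
|A_4A_1| = √((0)² + (-27)²) = √729 = 27
Perimeter = 29 + 3 + 25 + 27 = 84.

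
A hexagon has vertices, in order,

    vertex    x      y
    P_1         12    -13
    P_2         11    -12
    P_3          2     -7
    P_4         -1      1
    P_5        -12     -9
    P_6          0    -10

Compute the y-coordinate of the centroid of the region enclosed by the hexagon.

Apply the shoelace (surveyor's) formula. First the cross-terms c_i = x_i·y_{i+1} − x_{i+1}·y_i:
  -1, -53, -5, 21, 120, 120  ⇒  2A = 202, A = 101.
Then Σ (y_i + y_{i+1})·c_i = -4146, so ȳ = -4146 / (6·101) = -691/101.

-691/101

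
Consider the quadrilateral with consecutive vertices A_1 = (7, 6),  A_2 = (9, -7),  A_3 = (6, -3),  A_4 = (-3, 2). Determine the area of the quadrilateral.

A_1→A_2: (7)(-7) − (9)(6) = -103
A_2→A_3: (9)(-3) − (6)(-7) = 15
A_3→A_4: (6)(2) − (-3)(-3) = 3
A_4→A_1: (-3)(6) − (7)(2) = -32
Σ = -117
Area = |Σ|/2 = 58.5.

58.5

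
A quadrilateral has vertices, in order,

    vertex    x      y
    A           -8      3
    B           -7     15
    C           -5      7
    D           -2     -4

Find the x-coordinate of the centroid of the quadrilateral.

-1315/231

Apply the shoelace (surveyor's) formula. First the cross-terms c_i = x_i·y_{i+1} − x_{i+1}·y_i:
  -99, 26, 34, -38  ⇒  2A = -77, A = -38.5.
Then Σ (x_i + x_{i+1})·c_i = 1315, so x̄ = 1315 / (6·(-38.5)) = -1315/231.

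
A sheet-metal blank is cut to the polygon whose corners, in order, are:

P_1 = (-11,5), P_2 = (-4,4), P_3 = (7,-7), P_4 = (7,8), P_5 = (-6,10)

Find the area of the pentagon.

Apply the shoelace formula: 2A = Σ (x_i·y_{i+1} − x_{i+1}·y_i), indices taken mod 5.
Cross-terms: -24, 0, 105, 118, 80  ⇒  Σ = 279
Area = |Σ|/2 = 139.5.

139.5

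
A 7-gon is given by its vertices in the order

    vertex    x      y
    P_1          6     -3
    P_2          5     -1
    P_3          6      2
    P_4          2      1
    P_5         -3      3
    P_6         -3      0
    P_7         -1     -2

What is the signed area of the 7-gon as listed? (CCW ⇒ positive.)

33

Σ = (9) + (16) + (2) + (9) + (9) + (6) + (15) = 66
Signed area = Σ/2 = 33 (positive ⇒ counter-clockwise traversal).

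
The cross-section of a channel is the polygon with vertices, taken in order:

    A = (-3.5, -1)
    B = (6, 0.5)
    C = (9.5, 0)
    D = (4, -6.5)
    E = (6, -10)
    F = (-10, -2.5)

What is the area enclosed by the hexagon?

88.5

Apply the shoelace (surveyor's) formula: 2A = Σ (x_i·y_{i+1} − x_{i+1}·y_i), indices taken mod 6.
Σ = (4.25) + (-4.75) + (-61.75) + (-1) + (-115) + (1.25) = -177
Area = |Σ|/2 = 88.5.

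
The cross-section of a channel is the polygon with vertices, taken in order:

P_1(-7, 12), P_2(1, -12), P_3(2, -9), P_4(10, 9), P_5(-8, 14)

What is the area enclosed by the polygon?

204.5

Apply the shoelace (surveyor's) formula: 2A = Σ (x_i·y_{i+1} − x_{i+1}·y_i), indices taken mod 5.
Σ = (72) + (15) + (108) + (212) + (2) = 409
Area = |Σ|/2 = 204.5.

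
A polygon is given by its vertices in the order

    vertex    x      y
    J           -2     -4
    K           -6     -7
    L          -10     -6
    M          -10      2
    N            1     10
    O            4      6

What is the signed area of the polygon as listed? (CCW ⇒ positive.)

-132

Cross-terms: -10, -34, -80, -102, -34, -4  ⇒  Σ = -264
Signed area = Σ/2 = -132 (negative ⇒ clockwise traversal).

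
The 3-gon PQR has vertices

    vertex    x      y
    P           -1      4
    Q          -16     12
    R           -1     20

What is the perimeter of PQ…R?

|PQ| = √((-15)² + (8)²) = √289 = 17
|QR| = √((15)² + (8)²) = √289 = 17
|RP| = √((0)² + (-16)²) = √256 = 16
Perimeter = 17 + 17 + 16 = 50.

50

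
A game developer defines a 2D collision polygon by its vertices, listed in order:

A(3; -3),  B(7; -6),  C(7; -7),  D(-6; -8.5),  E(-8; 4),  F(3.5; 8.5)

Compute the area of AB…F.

157.75

Apply the shoelace formula: 2A = Σ (x_i·y_{i+1} − x_{i+1}·y_i), indices taken mod 6.
Cross-terms: 3, -7, -101.5, -92, -82, -36  ⇒  Σ = -315.5
Area = |Σ|/2 = 157.75.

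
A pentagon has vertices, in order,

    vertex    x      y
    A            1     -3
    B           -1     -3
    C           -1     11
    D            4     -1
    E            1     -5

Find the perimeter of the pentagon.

|AB| = √((-2)² + (0)²) = √4 = 2
|BC| = √((0)² + (14)²) = √196 = 14
|CD| = √((5)² + (-12)²) = √169 = 13
|DE| = √((-3)² + (-4)²) = √25 = 5
|EA| = √((0)² + (2)²) = √4 = 2
Perimeter = 2 + 14 + 13 + 5 + 2 = 36.

36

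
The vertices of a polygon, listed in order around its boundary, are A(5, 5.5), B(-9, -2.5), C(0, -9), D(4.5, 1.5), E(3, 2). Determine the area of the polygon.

Σ = (37) + (81) + (40.5) + (4.5) + (6.5) = 169.5
Area = |Σ|/2 = 84.75.

84.75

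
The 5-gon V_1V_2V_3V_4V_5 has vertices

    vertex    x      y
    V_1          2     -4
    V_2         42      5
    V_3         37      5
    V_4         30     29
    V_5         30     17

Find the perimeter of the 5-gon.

|V_1V_2| = √((40)² + (9)²) = √1681 = 41
|V_2V_3| = √((-5)² + (0)²) = √25 = 5
|V_3V_4| = √((-7)² + (24)²) = √625 = 25
|V_4V_5| = √((0)² + (-12)²) = √144 = 12
|V_5V_1| = √((-28)² + (-21)²) = √1225 = 35
Perimeter = 41 + 5 + 25 + 12 + 35 = 118.

118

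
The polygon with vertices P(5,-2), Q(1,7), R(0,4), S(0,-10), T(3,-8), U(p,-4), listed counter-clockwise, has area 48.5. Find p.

3

The doubled signed area Σ (x_i y_{i+1} − x_{i+1} y_i) is linear in p.
With p=0 it equals 79; the coefficient of p is 6 (from the two edges through U).
So 6·p + 79 = 2·48.5 = 97 ⇒ p = 3.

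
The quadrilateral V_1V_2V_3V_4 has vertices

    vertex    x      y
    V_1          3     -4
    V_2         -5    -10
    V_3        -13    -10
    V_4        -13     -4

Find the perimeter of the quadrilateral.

40

|V_1V_2| = √((-8)² + (-6)²) = √100 = 10
|V_2V_3| = √((-8)² + (0)²) = √64 = 8
|V_3V_4| = √((0)² + (6)²) = √36 = 6
|V_4V_1| = √((16)² + (0)²) = √256 = 16
Perimeter = 10 + 8 + 6 + 16 = 40.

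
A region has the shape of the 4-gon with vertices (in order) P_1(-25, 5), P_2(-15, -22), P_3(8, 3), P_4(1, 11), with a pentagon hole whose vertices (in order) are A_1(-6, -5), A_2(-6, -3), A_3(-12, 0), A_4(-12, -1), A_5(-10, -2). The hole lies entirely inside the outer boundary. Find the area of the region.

552.5

Outer boundary:
Apply Gauss's area formula: 2A = Σ (x_i·y_{i+1} − x_{i+1}·y_i), indices taken mod 4.
Σ = (625) + (131) + (85) + (280) = 1121
Area = |Σ|/2 = 560.5.
Hole:
Σ = (-12) + (-36) + (12) + (14) + (38) = 16
Area = |Σ|/2 = 8.
Net area = 560.5 − 8 = 552.5.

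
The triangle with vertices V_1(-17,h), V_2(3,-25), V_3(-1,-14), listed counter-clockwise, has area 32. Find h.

Write out the shoelace sum; only the two edges meeting at V_1 involve h:
2·Area = [((-1)·h − (-17)·(-14)) + ((-17)·(-25) − 3·h)] + -67
       = -4·h + 120 = 64
⇒ h = 14.

14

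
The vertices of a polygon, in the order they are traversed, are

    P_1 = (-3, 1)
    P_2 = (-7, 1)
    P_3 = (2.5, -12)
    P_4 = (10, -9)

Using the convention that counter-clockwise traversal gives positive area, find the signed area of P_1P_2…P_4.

83

Apply the shoelace (surveyor's) formula: 2A = Σ (x_i·y_{i+1} − x_{i+1}·y_i), indices taken mod 4.
Cross-terms: 4, 81.5, 97.5, -17  ⇒  Σ = 166
Signed area = Σ/2 = 83 (positive ⇒ counter-clockwise traversal).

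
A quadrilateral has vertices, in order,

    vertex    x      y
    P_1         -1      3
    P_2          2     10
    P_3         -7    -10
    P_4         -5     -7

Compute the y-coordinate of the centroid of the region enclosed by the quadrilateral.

Apply the shoelace (surveyor's) formula. First the cross-terms c_i = x_i·y_{i+1} − x_{i+1}·y_i:
  -16, 50, -1, -22  ⇒  2A = 11, A = 5.5.
Then Σ (y_i + y_{i+1})·c_i = -103, so ȳ = -103 / (6·5.5) = -103/33.

-103/33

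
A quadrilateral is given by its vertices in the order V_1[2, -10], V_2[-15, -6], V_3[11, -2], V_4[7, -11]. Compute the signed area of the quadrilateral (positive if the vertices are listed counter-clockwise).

Σ = (-162) + (96) + (-107) + (-48) = -221
Signed area = Σ/2 = -110.5 (negative ⇒ clockwise traversal).

-110.5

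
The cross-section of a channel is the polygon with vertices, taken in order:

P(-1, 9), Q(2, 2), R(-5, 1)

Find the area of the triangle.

26

Apply Gauss's area formula: 2A = Σ (x_i·y_{i+1} − x_{i+1}·y_i), indices taken mod 3.
Σ = (-20) + (12) + (-44) = -52
Area = |Σ|/2 = 26.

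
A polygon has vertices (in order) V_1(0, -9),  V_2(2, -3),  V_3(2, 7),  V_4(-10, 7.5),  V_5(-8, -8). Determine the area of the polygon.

167.5

Apply the surveyor's formula: 2A = Σ (x_i·y_{i+1} − x_{i+1}·y_i), indices taken mod 5.
Cross-terms: 18, 20, 85, 140, 72  ⇒  Σ = 335
Area = |Σ|/2 = 167.5.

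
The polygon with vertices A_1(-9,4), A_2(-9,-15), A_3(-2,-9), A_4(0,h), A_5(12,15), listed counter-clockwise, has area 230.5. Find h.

-4

The doubled signed area Σ (x_i y_{i+1} − x_{i+1} y_i) is linear in h.
With h=0 it equals 405; the coefficient of h is -14 (from the two edges through A_4).
So -14·h + 405 = 2·230.5 = 461 ⇒ h = -4.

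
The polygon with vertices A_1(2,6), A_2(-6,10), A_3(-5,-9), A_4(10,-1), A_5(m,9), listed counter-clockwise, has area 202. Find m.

11

Write out the shoelace sum; only the two edges meeting at A_5 involve m:
2·Area = [(10·9 − m·(-1)) + (m·6 − 2·9)] + 255
       = 7·m + 327 = 404
⇒ m = 11.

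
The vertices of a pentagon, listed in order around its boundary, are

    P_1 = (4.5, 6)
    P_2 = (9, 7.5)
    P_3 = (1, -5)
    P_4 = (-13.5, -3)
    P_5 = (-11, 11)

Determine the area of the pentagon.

220.125

Apply the surveyor's formula: 2A = Σ (x_i·y_{i+1} − x_{i+1}·y_i), indices taken mod 5.
P_1→P_2: (4.5)(7.5) − (9)(6) = -20.25
P_2→P_3: (9)(-5) − (1)(7.5) = -52.5
P_3→P_4: (1)(-3) − (-13.5)(-5) = -70.5
P_4→P_5: (-13.5)(11) − (-11)(-3) = -181.5
P_5→P_1: (-11)(6) − (4.5)(11) = -115.5
Σ = -440.25
Area = |Σ|/2 = 220.125.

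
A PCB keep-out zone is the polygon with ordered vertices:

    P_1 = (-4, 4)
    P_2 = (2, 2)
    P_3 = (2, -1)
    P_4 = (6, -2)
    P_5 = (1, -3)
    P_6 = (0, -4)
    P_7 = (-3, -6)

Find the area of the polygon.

44

Apply Gauss's area formula: 2A = Σ (x_i·y_{i+1} − x_{i+1}·y_i), indices taken mod 7.
Σ = (-16) + (-6) + (2) + (-16) + (-4) + (-12) + (-36) = -88
Area = |Σ|/2 = 44.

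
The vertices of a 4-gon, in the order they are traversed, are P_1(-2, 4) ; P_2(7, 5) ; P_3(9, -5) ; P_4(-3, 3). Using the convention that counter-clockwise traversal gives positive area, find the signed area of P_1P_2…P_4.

Apply the surveyor's formula: 2A = Σ (x_i·y_{i+1} − x_{i+1}·y_i), indices taken mod 4.
Σ = (-38) + (-80) + (12) + (-6) = -112
Signed area = Σ/2 = -56 (negative ⇒ clockwise traversal).

-56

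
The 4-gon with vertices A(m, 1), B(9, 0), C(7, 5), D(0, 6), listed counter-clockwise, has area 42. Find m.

-1

The doubled signed area Σ (x_i y_{i+1} − x_{i+1} y_i) is linear in m.
With m=0 it equals 78; the coefficient of m is -6 (from the two edges through A).
So -6·m + 78 = 2·42 = 84 ⇒ m = -1.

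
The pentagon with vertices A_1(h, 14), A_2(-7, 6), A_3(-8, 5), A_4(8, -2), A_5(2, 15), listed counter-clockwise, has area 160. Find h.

Write out the shoelace sum; only the two edges meeting at A_1 involve h:
2·Area = [(2·14 − h·15) + (h·6 − (-7)·14)] + 113
       = -9·h + 239 = 320
⇒ h = -9.

-9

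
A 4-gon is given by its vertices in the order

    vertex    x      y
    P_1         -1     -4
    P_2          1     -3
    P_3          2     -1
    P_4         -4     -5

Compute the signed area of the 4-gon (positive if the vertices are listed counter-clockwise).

4.5

Apply Gauss's area formula: 2A = Σ (x_i·y_{i+1} − x_{i+1}·y_i), indices taken mod 4.
Σ = (7) + (5) + (-14) + (11) = 9
Signed area = Σ/2 = 4.5 (positive ⇒ counter-clockwise traversal).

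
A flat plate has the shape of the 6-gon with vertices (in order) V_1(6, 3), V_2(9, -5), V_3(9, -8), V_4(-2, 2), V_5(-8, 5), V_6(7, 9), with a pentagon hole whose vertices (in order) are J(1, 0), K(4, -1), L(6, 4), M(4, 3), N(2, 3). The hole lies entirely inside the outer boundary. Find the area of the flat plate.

Outer boundary:
Cross-terms: -57, -27, 2, 6, -107, -33  ⇒  Σ = -216
Area = |Σ|/2 = 108.
Hole:
Σ = (-1) + (22) + (2) + (6) + (-3) = 26
Area = |Σ|/2 = 13.
Net area = 108 − 13 = 95.

95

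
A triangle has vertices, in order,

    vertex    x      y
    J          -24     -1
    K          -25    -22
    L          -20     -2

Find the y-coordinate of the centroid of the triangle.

-25/3

Apply Gauss's area formula. First the cross-terms c_i = x_i·y_{i+1} − x_{i+1}·y_i:
  503, -390, -28  ⇒  2A = 85, A = 42.5.
Then Σ (y_i + y_{i+1})·c_i = -2125, so ȳ = -2125 / (6·42.5) = -25/3.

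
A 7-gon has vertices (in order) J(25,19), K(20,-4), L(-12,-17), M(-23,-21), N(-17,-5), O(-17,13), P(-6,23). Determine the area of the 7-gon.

1278.5

Apply the shoelace (surveyor's) formula: 2A = Σ (x_i·y_{i+1} − x_{i+1}·y_i), indices taken mod 7.
Cross-terms: -480, -388, -139, -242, -306, -313, -689  ⇒  Σ = -2557
Area = |Σ|/2 = 1278.5.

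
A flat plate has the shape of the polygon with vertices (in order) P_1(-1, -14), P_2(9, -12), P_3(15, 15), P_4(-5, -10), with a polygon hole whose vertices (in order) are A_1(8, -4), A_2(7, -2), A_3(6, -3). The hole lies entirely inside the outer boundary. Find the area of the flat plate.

217.5

Outer boundary:
Σ = (138) + (315) + (-75) + (60) = 438
Area = |Σ|/2 = 219.
Hole:
Apply Gauss's area formula: 2A = Σ (x_i·y_{i+1} − x_{i+1}·y_i), indices taken mod 3.
Cross-terms: 12, -9, 0  ⇒  Σ = 3
Area = |Σ|/2 = 1.5.
Net area = 219 − 1.5 = 217.5.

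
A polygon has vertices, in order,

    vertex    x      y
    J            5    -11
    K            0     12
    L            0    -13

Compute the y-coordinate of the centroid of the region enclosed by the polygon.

-4

Apply the shoelace formula. First the cross-terms c_i = x_i·y_{i+1} − x_{i+1}·y_i:
  60, 0, 65  ⇒  2A = 125, A = 62.5.
Then Σ (y_i + y_{i+1})·c_i = -1500, so ȳ = -1500 / (6·62.5) = -4.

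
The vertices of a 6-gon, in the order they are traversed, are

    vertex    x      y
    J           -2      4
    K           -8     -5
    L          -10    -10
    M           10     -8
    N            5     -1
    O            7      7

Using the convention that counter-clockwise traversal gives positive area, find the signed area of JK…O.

183

J→K: (-2)(-5) − (-8)(4) = 42
K→L: (-8)(-10) − (-10)(-5) = 30
L→M: (-10)(-8) − (10)(-10) = 180
M→N: (10)(-1) − (5)(-8) = 30
N→O: (5)(7) − (7)(-1) = 42
O→J: (7)(4) − (-2)(7) = 42
Σ = 366
Signed area = Σ/2 = 183 (positive ⇒ counter-clockwise traversal).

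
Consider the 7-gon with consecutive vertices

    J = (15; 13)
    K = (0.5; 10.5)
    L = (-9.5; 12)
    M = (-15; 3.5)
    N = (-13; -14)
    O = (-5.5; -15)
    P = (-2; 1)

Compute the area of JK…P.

J→K: (15)(10.5) − (0.5)(13) = 151
K→L: (0.5)(12) − (-9.5)(10.5) = 105.75
L→M: (-9.5)(3.5) − (-15)(12) = 146.75
M→N: (-15)(-14) − (-13)(3.5) = 255.5
N→O: (-13)(-15) − (-5.5)(-14) = 118
O→P: (-5.5)(1) − (-2)(-15) = -35.5
P→J: (-2)(13) − (15)(1) = -41
Σ = 700.5
Area = |Σ|/2 = 350.25.

350.25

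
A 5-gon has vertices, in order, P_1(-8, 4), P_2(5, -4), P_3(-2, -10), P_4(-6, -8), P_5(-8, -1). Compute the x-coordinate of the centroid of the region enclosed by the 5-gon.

-797/282

Apply the surveyor's formula. First the cross-terms c_i = x_i·y_{i+1} − x_{i+1}·y_i:
  12, -58, -44, -58, -40  ⇒  2A = -188, A = -94.
Then Σ (x_i + x_{i+1})·c_i = 1594, so x̄ = 1594 / (6·(-94)) = -797/282.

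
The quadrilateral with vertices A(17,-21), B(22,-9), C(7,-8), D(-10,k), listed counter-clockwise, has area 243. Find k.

Write out the shoelace sum; only the two edges meeting at D involve k:
2·Area = [(7·k − (-10)·(-8)) + ((-10)·(-21) − 17·k)] + 196
       = -10·k + 326 = 486
⇒ k = -16.

-16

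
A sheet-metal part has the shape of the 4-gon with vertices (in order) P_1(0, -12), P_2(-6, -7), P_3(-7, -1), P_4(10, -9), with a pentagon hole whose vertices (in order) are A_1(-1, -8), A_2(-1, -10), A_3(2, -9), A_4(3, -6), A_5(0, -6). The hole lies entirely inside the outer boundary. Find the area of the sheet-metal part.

Outer boundary:
Apply the shoelace (surveyor's) formula: 2A = Σ (x_i·y_{i+1} − x_{i+1}·y_i), indices taken mod 4.
P_1→P_2: (0)(-7) − (-6)(-12) = -72
P_2→P_3: (-6)(-1) − (-7)(-7) = -43
P_3→P_4: (-7)(-9) − (10)(-1) = 73
P_4→P_1: (10)(-12) − (0)(-9) = -120
Σ = -162
Area = |Σ|/2 = 81.
Hole:
Apply Gauss's area formula: 2A = Σ (x_i·y_{i+1} − x_{i+1}·y_i), indices taken mod 5.
Σ = (2) + (29) + (15) + (-18) + (-6) = 22
Area = |Σ|/2 = 11.
Net area = 81 − 11 = 70.

70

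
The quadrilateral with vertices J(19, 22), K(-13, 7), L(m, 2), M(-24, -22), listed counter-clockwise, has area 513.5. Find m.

-24

The doubled signed area Σ (x_i y_{i+1} − x_{i+1} y_i) is linear in m.
With m=0 it equals 331; the coefficient of m is -29 (from the two edges through L).
So -29·m + 331 = 2·513.5 = 1027 ⇒ m = -24.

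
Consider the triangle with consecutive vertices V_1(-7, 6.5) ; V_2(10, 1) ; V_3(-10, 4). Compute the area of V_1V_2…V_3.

29.5

Apply the surveyor's formula: 2A = Σ (x_i·y_{i+1} − x_{i+1}·y_i), indices taken mod 3.
Σ = (-72) + (50) + (-37) = -59
Area = |Σ|/2 = 29.5.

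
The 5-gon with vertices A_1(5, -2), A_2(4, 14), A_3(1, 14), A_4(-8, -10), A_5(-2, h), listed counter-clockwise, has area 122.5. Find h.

-3

The doubled signed area Σ (x_i y_{i+1} − x_{i+1} y_i) is linear in h.
With h=0 it equals 206; the coefficient of h is -13 (from the two edges through A_5).
So -13·h + 206 = 2·122.5 = 245 ⇒ h = -3.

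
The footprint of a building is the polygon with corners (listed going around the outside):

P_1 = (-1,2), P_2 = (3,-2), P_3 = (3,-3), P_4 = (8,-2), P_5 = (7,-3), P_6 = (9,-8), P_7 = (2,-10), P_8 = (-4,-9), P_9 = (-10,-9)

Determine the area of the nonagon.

P_1→P_2: (-1)(-2) − (3)(2) = -4
P_2→P_3: (3)(-3) − (3)(-2) = -3
P_3→P_4: (3)(-2) − (8)(-3) = 18
P_4→P_5: (8)(-3) − (7)(-2) = -10
P_5→P_6: (7)(-8) − (9)(-3) = -29
P_6→P_7: (9)(-10) − (2)(-8) = -74
P_7→P_8: (2)(-9) − (-4)(-10) = -58
P_8→P_9: (-4)(-9) − (-10)(-9) = -54
P_9→P_1: (-10)(2) − (-1)(-9) = -29
Σ = -243
Area = |Σ|/2 = 121.5.

121.5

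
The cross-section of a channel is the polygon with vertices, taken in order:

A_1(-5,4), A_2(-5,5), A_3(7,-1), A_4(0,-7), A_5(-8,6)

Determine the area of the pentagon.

Apply the shoelace formula: 2A = Σ (x_i·y_{i+1} − x_{i+1}·y_i), indices taken mod 5.
A_1→A_2: (-5)(5) − (-5)(4) = -5
A_2→A_3: (-5)(-1) − (7)(5) = -30
A_3→A_4: (7)(-7) − (0)(-1) = -49
A_4→A_5: (0)(6) − (-8)(-7) = -56
A_5→A_1: (-8)(4) − (-5)(6) = -2
Σ = -142
Area = |Σ|/2 = 71.

71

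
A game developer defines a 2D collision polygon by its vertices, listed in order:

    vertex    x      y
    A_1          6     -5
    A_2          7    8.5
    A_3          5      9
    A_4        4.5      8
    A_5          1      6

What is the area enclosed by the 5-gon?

42

Apply Gauss's area formula: 2A = Σ (x_i·y_{i+1} − x_{i+1}·y_i), indices taken mod 5.
Σ = (86) + (20.5) + (-0.5) + (19) + (-41) = 84
Area = |Σ|/2 = 42.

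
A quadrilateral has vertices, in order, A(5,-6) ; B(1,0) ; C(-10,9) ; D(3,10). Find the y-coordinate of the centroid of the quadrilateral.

44/9

Apply the shoelace formula. First the cross-terms c_i = x_i·y_{i+1} − x_{i+1}·y_i:
  6, 9, -127, -68  ⇒  2A = -180, A = -90.
Then Σ (y_i + y_{i+1})·c_i = -2640, so ȳ = -2640 / (6·(-90)) = 44/9.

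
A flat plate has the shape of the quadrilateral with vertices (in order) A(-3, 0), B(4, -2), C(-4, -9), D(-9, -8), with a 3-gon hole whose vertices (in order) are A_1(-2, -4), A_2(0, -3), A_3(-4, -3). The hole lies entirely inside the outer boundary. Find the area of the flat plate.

Outer boundary:
Apply the surveyor's formula: 2A = Σ (x_i·y_{i+1} − x_{i+1}·y_i), indices taken mod 4.
Σ = (6) + (-44) + (-49) + (-24) = -111
Area = |Σ|/2 = 55.5.
Hole:
Apply the surveyor's formula: 2A = Σ (x_i·y_{i+1} − x_{i+1}·y_i), indices taken mod 3.
Σ = (6) + (-12) + (10) = 4
Area = |Σ|/2 = 2.
Net area = 55.5 − 2 = 53.5.

53.5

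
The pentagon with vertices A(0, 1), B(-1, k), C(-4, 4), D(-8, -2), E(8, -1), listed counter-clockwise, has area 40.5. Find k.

3

The doubled signed area Σ (x_i y_{i+1} − x_{i+1} y_i) is linear in k.
With k=0 it equals 69; the coefficient of k is 4 (from the two edges through B).
So 4·k + 69 = 2·40.5 = 81 ⇒ k = 3.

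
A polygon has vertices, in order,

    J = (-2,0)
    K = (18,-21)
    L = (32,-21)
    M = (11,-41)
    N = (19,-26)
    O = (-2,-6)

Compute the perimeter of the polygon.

124

|JK| = √((20)² + (-21)²) = √841 = 29
|KL| = √((14)² + (0)²) = √196 = 14
|LM| = √((-21)² + (-20)²) = √841 = 29
|MN| = √((8)² + (15)²) = √289 = 17
|NO| = √((-21)² + (20)²) = √841 = 29
|OJ| = √((0)² + (6)²) = √36 = 6
Perimeter = 29 + 14 + 29 + 17 + 29 + 6 = 124.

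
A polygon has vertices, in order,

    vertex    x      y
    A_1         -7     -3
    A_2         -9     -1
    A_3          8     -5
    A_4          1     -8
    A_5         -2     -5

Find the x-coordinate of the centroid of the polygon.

Apply the shoelace formula. First the cross-terms c_i = x_i·y_{i+1} − x_{i+1}·y_i:
  -20, 53, -59, -21, -29  ⇒  2A = -76, A = -38.
Then Σ (x_i + x_{i+1})·c_i = 18, so x̄ = 18 / (6·(-38)) = -3/38.

-3/38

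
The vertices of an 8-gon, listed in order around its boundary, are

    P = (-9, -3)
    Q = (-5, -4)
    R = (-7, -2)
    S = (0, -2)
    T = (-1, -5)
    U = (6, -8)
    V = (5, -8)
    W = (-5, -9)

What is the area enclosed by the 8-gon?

53

Σ = (21) + (-18) + (14) + (-2) + (38) + (-8) + (-85) + (-66) = -106
Area = |Σ|/2 = 53.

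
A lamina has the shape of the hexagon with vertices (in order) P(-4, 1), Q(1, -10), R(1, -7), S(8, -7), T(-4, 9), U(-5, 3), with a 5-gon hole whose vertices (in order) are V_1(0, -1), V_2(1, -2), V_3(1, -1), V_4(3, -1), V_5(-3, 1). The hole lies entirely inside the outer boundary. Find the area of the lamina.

84

Outer boundary:
Apply the shoelace (surveyor's) formula: 2A = Σ (x_i·y_{i+1} − x_{i+1}·y_i), indices taken mod 6.
Cross-terms: 39, 3, 49, 44, 33, 7  ⇒  Σ = 175
Area = |Σ|/2 = 87.5.
Hole:
Apply the surveyor's formula: 2A = Σ (x_i·y_{i+1} − x_{i+1}·y_i), indices taken mod 5.
V_1→V_2: (0)(-2) − (1)(-1) = 1
V_2→V_3: (1)(-1) − (1)(-2) = 1
V_3→V_4: (1)(-1) − (3)(-1) = 2
V_4→V_5: (3)(1) − (-3)(-1) = 0
V_5→V_1: (-3)(-1) − (0)(1) = 3
Σ = 7
Area = |Σ|/2 = 3.5.
Net area = 87.5 − 3.5 = 84.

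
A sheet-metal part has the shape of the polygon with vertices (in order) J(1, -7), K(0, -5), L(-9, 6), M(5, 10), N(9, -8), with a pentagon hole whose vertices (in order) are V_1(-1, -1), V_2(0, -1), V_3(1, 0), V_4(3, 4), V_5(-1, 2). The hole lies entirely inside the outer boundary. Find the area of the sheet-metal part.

Outer boundary:
Apply Gauss's area formula: 2A = Σ (x_i·y_{i+1} − x_{i+1}·y_i), indices taken mod 5.
Cross-terms: -5, -45, -120, -130, -55  ⇒  Σ = -355
Area = |Σ|/2 = 177.5.
Hole:
Apply Gauss's area formula: 2A = Σ (x_i·y_{i+1} − x_{i+1}·y_i), indices taken mod 5.
Cross-terms: 1, 1, 4, 10, 3  ⇒  Σ = 19
Area = |Σ|/2 = 9.5.
Net area = 177.5 − 9.5 = 168.

168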